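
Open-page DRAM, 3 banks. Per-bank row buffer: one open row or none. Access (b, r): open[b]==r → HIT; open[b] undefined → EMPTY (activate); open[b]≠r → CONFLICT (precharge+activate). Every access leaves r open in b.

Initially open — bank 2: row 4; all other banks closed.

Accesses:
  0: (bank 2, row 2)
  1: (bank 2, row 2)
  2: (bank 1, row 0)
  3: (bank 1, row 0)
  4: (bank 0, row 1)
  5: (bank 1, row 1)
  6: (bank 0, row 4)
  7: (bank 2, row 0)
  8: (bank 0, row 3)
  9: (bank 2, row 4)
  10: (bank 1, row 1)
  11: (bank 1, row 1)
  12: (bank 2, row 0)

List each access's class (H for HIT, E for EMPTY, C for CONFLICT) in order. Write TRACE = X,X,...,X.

TRACE = C,H,E,H,E,C,C,C,C,C,H,H,C

0: bank 2 row 2 — prev 4 → CONFLICT
1: bank 2 row 2 — prev 2 → HIT
2: bank 1 row 0 — prev None → EMPTY
3: bank 1 row 0 — prev 0 → HIT
4: bank 0 row 1 — prev None → EMPTY
5: bank 1 row 1 — prev 0 → CONFLICT
6: bank 0 row 4 — prev 1 → CONFLICT
7: bank 2 row 0 — prev 2 → CONFLICT
8: bank 0 row 3 — prev 4 → CONFLICT
9: bank 2 row 4 — prev 0 → CONFLICT
10: bank 1 row 1 — prev 1 → HIT
11: bank 1 row 1 — prev 1 → HIT
12: bank 2 row 0 — prev 4 → CONFLICT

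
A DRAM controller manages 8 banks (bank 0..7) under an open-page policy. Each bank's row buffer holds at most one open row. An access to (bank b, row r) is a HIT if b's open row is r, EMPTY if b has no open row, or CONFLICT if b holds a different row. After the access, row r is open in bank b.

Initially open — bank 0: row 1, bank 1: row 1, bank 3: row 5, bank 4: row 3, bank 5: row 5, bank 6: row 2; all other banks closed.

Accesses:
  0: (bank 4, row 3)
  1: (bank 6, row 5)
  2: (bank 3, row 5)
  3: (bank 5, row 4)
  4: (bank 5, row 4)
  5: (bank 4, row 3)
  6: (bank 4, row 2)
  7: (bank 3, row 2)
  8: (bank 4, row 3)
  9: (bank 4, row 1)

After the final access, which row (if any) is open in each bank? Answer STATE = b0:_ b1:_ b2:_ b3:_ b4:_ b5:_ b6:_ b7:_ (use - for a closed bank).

STATE = b0:1 b1:1 b2:- b3:2 b4:1 b5:4 b6:5 b7:-

0: bank 4 row 3 — prev 3 → HIT
1: bank 6 row 5 — prev 2 → CONFLICT
2: bank 3 row 5 — prev 5 → HIT
3: bank 5 row 4 — prev 5 → CONFLICT
4: bank 5 row 4 — prev 4 → HIT
5: bank 4 row 3 — prev 3 → HIT
6: bank 4 row 2 — prev 3 → CONFLICT
7: bank 3 row 2 — prev 5 → CONFLICT
8: bank 4 row 3 — prev 2 → CONFLICT
9: bank 4 row 1 — prev 3 → CONFLICT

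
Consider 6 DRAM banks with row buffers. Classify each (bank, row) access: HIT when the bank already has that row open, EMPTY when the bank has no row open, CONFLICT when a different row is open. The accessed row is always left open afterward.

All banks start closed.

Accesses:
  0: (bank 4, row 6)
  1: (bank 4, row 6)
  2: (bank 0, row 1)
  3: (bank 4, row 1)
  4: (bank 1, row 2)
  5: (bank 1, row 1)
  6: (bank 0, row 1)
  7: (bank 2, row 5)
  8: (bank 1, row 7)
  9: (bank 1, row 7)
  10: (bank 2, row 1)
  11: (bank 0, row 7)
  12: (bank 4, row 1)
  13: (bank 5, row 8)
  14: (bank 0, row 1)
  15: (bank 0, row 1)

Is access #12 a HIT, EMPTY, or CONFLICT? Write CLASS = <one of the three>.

CLASS = HIT

#0 (4,6) E
#1 (4,6) H  (was 6)
#2 (0,1) E
#3 (4,1) C  (was 6)
#4 (1,2) E
#5 (1,1) C  (was 2)
#6 (0,1) H  (was 1)
#7 (2,5) E
#8 (1,7) C  (was 1)
#9 (1,7) H  (was 7)
#10 (2,1) C  (was 5)
#11 (0,7) C  (was 1)
#12 (4,1) H  (was 1)
#13 (5,8) E
#14 (0,1) C  (was 7)
#15 (0,1) H  (was 1)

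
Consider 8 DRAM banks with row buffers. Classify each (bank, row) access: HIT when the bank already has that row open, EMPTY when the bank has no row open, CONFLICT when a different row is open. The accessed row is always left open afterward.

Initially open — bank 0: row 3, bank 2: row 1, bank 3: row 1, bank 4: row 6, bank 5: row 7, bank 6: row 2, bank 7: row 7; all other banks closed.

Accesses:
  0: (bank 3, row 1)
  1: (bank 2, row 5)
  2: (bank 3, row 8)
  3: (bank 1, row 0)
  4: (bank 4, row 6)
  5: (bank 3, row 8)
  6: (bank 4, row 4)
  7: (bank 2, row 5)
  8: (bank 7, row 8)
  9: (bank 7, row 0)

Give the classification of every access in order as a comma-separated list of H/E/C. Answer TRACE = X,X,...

TRACE = H,C,C,E,H,H,C,H,C,C

  [0] b3 r1: had r1 ⇒ H
  [1] b2 r5: had r1 ⇒ C
  [2] b3 r8: had r1 ⇒ C
  [3] b1 r0: no row ⇒ E
  [4] b4 r6: had r6 ⇒ H
  [5] b3 r8: had r8 ⇒ H
  [6] b4 r4: had r6 ⇒ C
  [7] b2 r5: had r5 ⇒ H
  [8] b7 r8: had r7 ⇒ C
  [9] b7 r0: had r8 ⇒ C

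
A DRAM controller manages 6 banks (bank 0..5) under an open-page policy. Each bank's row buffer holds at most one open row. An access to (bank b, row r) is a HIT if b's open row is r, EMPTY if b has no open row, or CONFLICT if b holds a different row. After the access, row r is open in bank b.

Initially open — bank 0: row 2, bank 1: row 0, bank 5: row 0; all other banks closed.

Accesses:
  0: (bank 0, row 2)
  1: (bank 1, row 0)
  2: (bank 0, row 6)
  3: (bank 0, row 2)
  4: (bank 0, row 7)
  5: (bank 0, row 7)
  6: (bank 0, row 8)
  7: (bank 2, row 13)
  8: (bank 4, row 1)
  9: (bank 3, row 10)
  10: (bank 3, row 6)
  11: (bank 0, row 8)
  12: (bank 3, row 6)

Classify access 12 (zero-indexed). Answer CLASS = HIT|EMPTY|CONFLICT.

step 0: bank0 2->2 [HIT]
step 1: bank1 0->0 [HIT]
step 2: bank0 2->6 [CONFLICT]
step 3: bank0 6->2 [CONFLICT]
step 4: bank0 2->7 [CONFLICT]
step 5: bank0 7->7 [HIT]
step 6: bank0 7->8 [CONFLICT]
step 7: bank2 None->13 [EMPTY]
step 8: bank4 None->1 [EMPTY]
step 9: bank3 None->10 [EMPTY]
step 10: bank3 10->6 [CONFLICT]
step 11: bank0 8->8 [HIT]
step 12: bank3 6->6 [HIT]

CLASS = HIT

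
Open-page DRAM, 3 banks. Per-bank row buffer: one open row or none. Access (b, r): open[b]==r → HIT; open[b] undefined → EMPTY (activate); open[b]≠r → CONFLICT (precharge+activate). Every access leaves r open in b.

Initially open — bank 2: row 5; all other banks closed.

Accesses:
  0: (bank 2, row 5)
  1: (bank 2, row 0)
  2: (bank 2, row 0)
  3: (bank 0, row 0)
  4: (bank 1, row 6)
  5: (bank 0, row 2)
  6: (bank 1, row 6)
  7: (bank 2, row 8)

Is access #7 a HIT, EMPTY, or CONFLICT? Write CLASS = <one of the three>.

  [0] b2 r5: had r5 ⇒ H
  [1] b2 r0: had r5 ⇒ C
  [2] b2 r0: had r0 ⇒ H
  [3] b0 r0: no row ⇒ E
  [4] b1 r6: no row ⇒ E
  [5] b0 r2: had r0 ⇒ C
  [6] b1 r6: had r6 ⇒ H
  [7] b2 r8: had r0 ⇒ C

CLASS = CONFLICT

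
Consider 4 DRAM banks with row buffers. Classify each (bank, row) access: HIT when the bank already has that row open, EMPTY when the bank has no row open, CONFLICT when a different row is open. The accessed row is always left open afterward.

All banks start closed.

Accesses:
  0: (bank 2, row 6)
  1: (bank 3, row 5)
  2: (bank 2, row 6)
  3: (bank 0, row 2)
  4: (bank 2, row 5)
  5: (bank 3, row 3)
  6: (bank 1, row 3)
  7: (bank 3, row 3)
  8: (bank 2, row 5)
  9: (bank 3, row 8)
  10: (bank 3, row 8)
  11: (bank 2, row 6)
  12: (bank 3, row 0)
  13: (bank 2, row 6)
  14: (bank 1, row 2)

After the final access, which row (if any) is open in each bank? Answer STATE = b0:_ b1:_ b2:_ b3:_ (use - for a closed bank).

STATE = b0:2 b1:2 b2:6 b3:0

0: bank 2 row 6 — prev None → EMPTY
1: bank 3 row 5 — prev None → EMPTY
2: bank 2 row 6 — prev 6 → HIT
3: bank 0 row 2 — prev None → EMPTY
4: bank 2 row 5 — prev 6 → CONFLICT
5: bank 3 row 3 — prev 5 → CONFLICT
6: bank 1 row 3 — prev None → EMPTY
7: bank 3 row 3 — prev 3 → HIT
8: bank 2 row 5 — prev 5 → HIT
9: bank 3 row 8 — prev 3 → CONFLICT
10: bank 3 row 8 — prev 8 → HIT
11: bank 2 row 6 — prev 5 → CONFLICT
12: bank 3 row 0 — prev 8 → CONFLICT
13: bank 2 row 6 — prev 6 → HIT
14: bank 1 row 2 — prev 3 → CONFLICT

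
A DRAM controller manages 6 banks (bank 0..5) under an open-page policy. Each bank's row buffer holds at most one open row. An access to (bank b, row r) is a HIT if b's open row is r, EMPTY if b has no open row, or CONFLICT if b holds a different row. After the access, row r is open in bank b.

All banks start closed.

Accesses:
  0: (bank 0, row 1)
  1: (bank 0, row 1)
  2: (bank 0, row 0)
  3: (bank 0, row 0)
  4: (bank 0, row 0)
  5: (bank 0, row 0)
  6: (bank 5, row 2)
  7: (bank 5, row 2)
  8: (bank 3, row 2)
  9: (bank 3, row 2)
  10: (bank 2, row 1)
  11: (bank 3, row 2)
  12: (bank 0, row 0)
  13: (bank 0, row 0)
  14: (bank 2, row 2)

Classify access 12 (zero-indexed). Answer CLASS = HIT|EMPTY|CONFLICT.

CLASS = HIT

#0 (0,1) E
#1 (0,1) H  (was 1)
#2 (0,0) C  (was 1)
#3 (0,0) H  (was 0)
#4 (0,0) H  (was 0)
#5 (0,0) H  (was 0)
#6 (5,2) E
#7 (5,2) H  (was 2)
#8 (3,2) E
#9 (3,2) H  (was 2)
#10 (2,1) E
#11 (3,2) H  (was 2)
#12 (0,0) H  (was 0)
#13 (0,0) H  (was 0)
#14 (2,2) C  (was 1)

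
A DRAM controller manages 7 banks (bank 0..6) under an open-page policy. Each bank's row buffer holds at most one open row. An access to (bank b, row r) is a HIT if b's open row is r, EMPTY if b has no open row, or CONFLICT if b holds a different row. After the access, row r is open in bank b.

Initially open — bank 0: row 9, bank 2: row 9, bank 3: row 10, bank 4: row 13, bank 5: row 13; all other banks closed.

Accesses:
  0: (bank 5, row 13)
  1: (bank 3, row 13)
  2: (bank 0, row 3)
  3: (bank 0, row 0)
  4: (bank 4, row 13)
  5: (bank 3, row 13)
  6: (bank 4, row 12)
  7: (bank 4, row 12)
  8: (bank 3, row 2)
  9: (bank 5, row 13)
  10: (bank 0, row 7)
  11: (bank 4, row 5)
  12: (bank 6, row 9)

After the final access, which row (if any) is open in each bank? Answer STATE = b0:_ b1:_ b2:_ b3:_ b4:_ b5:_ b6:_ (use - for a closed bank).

STATE = b0:7 b1:- b2:9 b3:2 b4:5 b5:13 b6:9

#0 (5,13) H  (was 13)
#1 (3,13) C  (was 10)
#2 (0,3) C  (was 9)
#3 (0,0) C  (was 3)
#4 (4,13) H  (was 13)
#5 (3,13) H  (was 13)
#6 (4,12) C  (was 13)
#7 (4,12) H  (was 12)
#8 (3,2) C  (was 13)
#9 (5,13) H  (was 13)
#10 (0,7) C  (was 0)
#11 (4,5) C  (was 12)
#12 (6,9) E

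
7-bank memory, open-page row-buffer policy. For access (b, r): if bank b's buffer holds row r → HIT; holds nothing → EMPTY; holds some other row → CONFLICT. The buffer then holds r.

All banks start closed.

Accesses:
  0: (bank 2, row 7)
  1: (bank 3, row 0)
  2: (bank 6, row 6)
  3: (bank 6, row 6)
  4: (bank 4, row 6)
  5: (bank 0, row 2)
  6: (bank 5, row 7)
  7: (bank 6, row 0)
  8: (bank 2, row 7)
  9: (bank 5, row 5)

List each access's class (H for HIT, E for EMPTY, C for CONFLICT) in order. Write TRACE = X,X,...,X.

0: bank 2 row 7 — prev None → EMPTY
1: bank 3 row 0 — prev None → EMPTY
2: bank 6 row 6 — prev None → EMPTY
3: bank 6 row 6 — prev 6 → HIT
4: bank 4 row 6 — prev None → EMPTY
5: bank 0 row 2 — prev None → EMPTY
6: bank 5 row 7 — prev None → EMPTY
7: bank 6 row 0 — prev 6 → CONFLICT
8: bank 2 row 7 — prev 7 → HIT
9: bank 5 row 5 — prev 7 → CONFLICT

TRACE = E,E,E,H,E,E,E,C,H,C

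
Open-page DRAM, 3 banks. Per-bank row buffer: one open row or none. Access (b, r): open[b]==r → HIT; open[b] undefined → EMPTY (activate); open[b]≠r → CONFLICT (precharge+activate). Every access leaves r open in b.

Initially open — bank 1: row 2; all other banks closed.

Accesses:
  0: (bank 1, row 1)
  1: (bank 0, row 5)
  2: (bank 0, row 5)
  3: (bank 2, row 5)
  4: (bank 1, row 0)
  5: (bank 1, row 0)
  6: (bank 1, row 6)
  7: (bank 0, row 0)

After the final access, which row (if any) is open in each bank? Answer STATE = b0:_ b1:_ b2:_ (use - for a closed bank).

  [0] b1 r1: had r2 ⇒ C
  [1] b0 r5: no row ⇒ E
  [2] b0 r5: had r5 ⇒ H
  [3] b2 r5: no row ⇒ E
  [4] b1 r0: had r1 ⇒ C
  [5] b1 r0: had r0 ⇒ H
  [6] b1 r6: had r0 ⇒ C
  [7] b0 r0: had r5 ⇒ C

STATE = b0:0 b1:6 b2:5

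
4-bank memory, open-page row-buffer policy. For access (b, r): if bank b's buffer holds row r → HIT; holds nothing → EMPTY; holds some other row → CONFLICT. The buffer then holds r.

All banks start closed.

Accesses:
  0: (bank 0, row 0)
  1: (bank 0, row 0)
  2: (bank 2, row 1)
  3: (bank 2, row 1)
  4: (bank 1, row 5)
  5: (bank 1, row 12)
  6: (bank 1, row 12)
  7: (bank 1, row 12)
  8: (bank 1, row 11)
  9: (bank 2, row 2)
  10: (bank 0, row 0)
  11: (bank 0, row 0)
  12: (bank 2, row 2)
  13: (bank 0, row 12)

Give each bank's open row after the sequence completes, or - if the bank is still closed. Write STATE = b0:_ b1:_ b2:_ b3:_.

STATE = b0:12 b1:11 b2:2 b3:-

0: bank 0 row 0 — prev None → EMPTY
1: bank 0 row 0 — prev 0 → HIT
2: bank 2 row 1 — prev None → EMPTY
3: bank 2 row 1 — prev 1 → HIT
4: bank 1 row 5 — prev None → EMPTY
5: bank 1 row 12 — prev 5 → CONFLICT
6: bank 1 row 12 — prev 12 → HIT
7: bank 1 row 12 — prev 12 → HIT
8: bank 1 row 11 — prev 12 → CONFLICT
9: bank 2 row 2 — prev 1 → CONFLICT
10: bank 0 row 0 — prev 0 → HIT
11: bank 0 row 0 — prev 0 → HIT
12: bank 2 row 2 — prev 2 → HIT
13: bank 0 row 12 — prev 0 → CONFLICT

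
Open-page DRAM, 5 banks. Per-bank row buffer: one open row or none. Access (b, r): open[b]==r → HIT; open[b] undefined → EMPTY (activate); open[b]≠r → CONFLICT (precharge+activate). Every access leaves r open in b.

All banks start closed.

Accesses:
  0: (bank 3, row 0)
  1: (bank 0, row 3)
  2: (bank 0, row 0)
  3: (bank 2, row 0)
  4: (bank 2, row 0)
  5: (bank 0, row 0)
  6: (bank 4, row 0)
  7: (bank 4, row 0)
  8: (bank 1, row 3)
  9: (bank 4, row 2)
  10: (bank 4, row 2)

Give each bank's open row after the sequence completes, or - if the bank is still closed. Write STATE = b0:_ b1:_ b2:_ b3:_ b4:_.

  [0] b3 r0: no row ⇒ E
  [1] b0 r3: no row ⇒ E
  [2] b0 r0: had r3 ⇒ C
  [3] b2 r0: no row ⇒ E
  [4] b2 r0: had r0 ⇒ H
  [5] b0 r0: had r0 ⇒ H
  [6] b4 r0: no row ⇒ E
  [7] b4 r0: had r0 ⇒ H
  [8] b1 r3: no row ⇒ E
  [9] b4 r2: had r0 ⇒ C
  [10] b4 r2: had r2 ⇒ H

STATE = b0:0 b1:3 b2:0 b3:0 b4:2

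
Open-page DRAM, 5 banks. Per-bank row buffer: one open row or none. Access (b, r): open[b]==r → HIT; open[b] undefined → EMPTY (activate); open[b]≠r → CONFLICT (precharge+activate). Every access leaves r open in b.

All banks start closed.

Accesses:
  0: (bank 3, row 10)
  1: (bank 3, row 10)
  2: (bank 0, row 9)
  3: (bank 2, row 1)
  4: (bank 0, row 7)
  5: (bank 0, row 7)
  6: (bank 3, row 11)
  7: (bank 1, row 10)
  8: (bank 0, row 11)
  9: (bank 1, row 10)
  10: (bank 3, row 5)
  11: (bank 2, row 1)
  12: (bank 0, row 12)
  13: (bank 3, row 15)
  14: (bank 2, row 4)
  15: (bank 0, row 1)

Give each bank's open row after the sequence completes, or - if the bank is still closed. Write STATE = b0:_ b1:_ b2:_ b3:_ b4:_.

  [0] b3 r10: no row ⇒ E
  [1] b3 r10: had r10 ⇒ H
  [2] b0 r9: no row ⇒ E
  [3] b2 r1: no row ⇒ E
  [4] b0 r7: had r9 ⇒ C
  [5] b0 r7: had r7 ⇒ H
  [6] b3 r11: had r10 ⇒ C
  [7] b1 r10: no row ⇒ E
  [8] b0 r11: had r7 ⇒ C
  [9] b1 r10: had r10 ⇒ H
  [10] b3 r5: had r11 ⇒ C
  [11] b2 r1: had r1 ⇒ H
  [12] b0 r12: had r11 ⇒ C
  [13] b3 r15: had r5 ⇒ C
  [14] b2 r4: had r1 ⇒ C
  [15] b0 r1: had r12 ⇒ C

STATE = b0:1 b1:10 b2:4 b3:15 b4:-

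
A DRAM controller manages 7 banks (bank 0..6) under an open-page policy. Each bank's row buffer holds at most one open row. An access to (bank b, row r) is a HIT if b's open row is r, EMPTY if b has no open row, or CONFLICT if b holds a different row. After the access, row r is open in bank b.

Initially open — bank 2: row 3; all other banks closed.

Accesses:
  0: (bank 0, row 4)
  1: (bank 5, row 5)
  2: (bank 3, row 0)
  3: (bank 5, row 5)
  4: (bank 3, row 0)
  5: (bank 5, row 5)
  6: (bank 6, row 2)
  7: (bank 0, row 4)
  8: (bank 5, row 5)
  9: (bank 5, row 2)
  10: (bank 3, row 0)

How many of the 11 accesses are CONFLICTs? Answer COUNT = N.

0: bank 0 row 4 — prev None → EMPTY
1: bank 5 row 5 — prev None → EMPTY
2: bank 3 row 0 — prev None → EMPTY
3: bank 5 row 5 — prev 5 → HIT
4: bank 3 row 0 — prev 0 → HIT
5: bank 5 row 5 — prev 5 → HIT
6: bank 6 row 2 — prev None → EMPTY
7: bank 0 row 4 — prev 4 → HIT
8: bank 5 row 5 — prev 5 → HIT
9: bank 5 row 2 — prev 5 → CONFLICT
10: bank 3 row 0 — prev 0 → HIT

COUNT = 1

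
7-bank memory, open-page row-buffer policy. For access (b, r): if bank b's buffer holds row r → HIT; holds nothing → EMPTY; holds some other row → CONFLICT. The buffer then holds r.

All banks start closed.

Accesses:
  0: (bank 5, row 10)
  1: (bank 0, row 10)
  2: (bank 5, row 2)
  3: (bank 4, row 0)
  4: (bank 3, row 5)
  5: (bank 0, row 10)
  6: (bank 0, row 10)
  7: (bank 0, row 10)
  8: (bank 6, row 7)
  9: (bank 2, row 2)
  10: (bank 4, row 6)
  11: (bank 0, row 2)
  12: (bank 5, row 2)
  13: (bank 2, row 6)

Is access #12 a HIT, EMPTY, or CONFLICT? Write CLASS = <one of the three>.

0: bank 5 row 10 — prev None → EMPTY
1: bank 0 row 10 — prev None → EMPTY
2: bank 5 row 2 — prev 10 → CONFLICT
3: bank 4 row 0 — prev None → EMPTY
4: bank 3 row 5 — prev None → EMPTY
5: bank 0 row 10 — prev 10 → HIT
6: bank 0 row 10 — prev 10 → HIT
7: bank 0 row 10 — prev 10 → HIT
8: bank 6 row 7 — prev None → EMPTY
9: bank 2 row 2 — prev None → EMPTY
10: bank 4 row 6 — prev 0 → CONFLICT
11: bank 0 row 2 — prev 10 → CONFLICT
12: bank 5 row 2 — prev 2 → HIT
13: bank 2 row 6 — prev 2 → CONFLICT

CLASS = HIT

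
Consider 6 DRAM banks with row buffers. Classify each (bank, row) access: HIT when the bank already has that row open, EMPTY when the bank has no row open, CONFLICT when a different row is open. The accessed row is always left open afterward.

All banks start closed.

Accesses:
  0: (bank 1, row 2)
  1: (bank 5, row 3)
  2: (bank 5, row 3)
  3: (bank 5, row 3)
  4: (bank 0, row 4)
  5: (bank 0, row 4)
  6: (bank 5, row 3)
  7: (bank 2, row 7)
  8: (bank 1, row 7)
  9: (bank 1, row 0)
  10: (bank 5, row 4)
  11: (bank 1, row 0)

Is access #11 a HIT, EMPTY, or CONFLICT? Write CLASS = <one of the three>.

CLASS = HIT

step 0: bank1 None->2 [EMPTY]
step 1: bank5 None->3 [EMPTY]
step 2: bank5 3->3 [HIT]
step 3: bank5 3->3 [HIT]
step 4: bank0 None->4 [EMPTY]
step 5: bank0 4->4 [HIT]
step 6: bank5 3->3 [HIT]
step 7: bank2 None->7 [EMPTY]
step 8: bank1 2->7 [CONFLICT]
step 9: bank1 7->0 [CONFLICT]
step 10: bank5 3->4 [CONFLICT]
step 11: bank1 0->0 [HIT]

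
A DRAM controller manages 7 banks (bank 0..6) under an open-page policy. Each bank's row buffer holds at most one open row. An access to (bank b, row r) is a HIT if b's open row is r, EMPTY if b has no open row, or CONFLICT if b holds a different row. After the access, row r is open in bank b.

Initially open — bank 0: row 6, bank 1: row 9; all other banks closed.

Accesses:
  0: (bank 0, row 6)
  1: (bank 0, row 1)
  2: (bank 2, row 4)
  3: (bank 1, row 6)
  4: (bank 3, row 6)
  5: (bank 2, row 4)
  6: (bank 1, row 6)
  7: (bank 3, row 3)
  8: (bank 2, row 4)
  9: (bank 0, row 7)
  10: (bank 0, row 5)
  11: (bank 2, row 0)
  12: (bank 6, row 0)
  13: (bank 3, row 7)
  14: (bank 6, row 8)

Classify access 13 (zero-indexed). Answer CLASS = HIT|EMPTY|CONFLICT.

CLASS = CONFLICT

  [0] b0 r6: had r6 ⇒ H
  [1] b0 r1: had r6 ⇒ C
  [2] b2 r4: no row ⇒ E
  [3] b1 r6: had r9 ⇒ C
  [4] b3 r6: no row ⇒ E
  [5] b2 r4: had r4 ⇒ H
  [6] b1 r6: had r6 ⇒ H
  [7] b3 r3: had r6 ⇒ C
  [8] b2 r4: had r4 ⇒ H
  [9] b0 r7: had r1 ⇒ C
  [10] b0 r5: had r7 ⇒ C
  [11] b2 r0: had r4 ⇒ C
  [12] b6 r0: no row ⇒ E
  [13] b3 r7: had r3 ⇒ C
  [14] b6 r8: had r0 ⇒ C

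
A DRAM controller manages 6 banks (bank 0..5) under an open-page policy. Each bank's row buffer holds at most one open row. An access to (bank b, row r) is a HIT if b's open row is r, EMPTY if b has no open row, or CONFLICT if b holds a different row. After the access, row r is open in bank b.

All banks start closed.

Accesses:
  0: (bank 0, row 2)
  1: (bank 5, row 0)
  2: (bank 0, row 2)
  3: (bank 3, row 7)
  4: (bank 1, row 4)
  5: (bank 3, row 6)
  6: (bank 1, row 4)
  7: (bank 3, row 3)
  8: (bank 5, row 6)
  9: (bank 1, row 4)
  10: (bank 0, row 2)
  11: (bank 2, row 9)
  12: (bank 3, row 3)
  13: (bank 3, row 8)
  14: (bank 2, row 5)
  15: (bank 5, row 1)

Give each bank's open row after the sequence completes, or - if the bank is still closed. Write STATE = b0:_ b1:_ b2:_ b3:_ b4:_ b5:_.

STATE = b0:2 b1:4 b2:5 b3:8 b4:- b5:1

#0 (0,2) E
#1 (5,0) E
#2 (0,2) H  (was 2)
#3 (3,7) E
#4 (1,4) E
#5 (3,6) C  (was 7)
#6 (1,4) H  (was 4)
#7 (3,3) C  (was 6)
#8 (5,6) C  (was 0)
#9 (1,4) H  (was 4)
#10 (0,2) H  (was 2)
#11 (2,9) E
#12 (3,3) H  (was 3)
#13 (3,8) C  (was 3)
#14 (2,5) C  (was 9)
#15 (5,1) C  (was 6)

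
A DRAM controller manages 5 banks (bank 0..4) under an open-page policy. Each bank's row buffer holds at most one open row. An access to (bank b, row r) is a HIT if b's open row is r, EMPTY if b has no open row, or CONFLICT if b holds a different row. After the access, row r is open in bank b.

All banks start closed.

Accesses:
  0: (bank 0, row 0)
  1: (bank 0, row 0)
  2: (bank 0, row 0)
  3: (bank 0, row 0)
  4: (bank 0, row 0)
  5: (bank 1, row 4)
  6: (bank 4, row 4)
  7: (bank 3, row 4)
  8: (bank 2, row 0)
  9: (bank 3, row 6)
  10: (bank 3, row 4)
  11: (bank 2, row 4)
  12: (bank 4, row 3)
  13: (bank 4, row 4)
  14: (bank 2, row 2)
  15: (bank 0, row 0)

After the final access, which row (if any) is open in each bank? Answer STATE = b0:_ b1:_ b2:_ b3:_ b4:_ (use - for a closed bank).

STATE = b0:0 b1:4 b2:2 b3:4 b4:4

0: bank 0 row 0 — prev None → EMPTY
1: bank 0 row 0 — prev 0 → HIT
2: bank 0 row 0 — prev 0 → HIT
3: bank 0 row 0 — prev 0 → HIT
4: bank 0 row 0 — prev 0 → HIT
5: bank 1 row 4 — prev None → EMPTY
6: bank 4 row 4 — prev None → EMPTY
7: bank 3 row 4 — prev None → EMPTY
8: bank 2 row 0 — prev None → EMPTY
9: bank 3 row 6 — prev 4 → CONFLICT
10: bank 3 row 4 — prev 6 → CONFLICT
11: bank 2 row 4 — prev 0 → CONFLICT
12: bank 4 row 3 — prev 4 → CONFLICT
13: bank 4 row 4 — prev 3 → CONFLICT
14: bank 2 row 2 — prev 4 → CONFLICT
15: bank 0 row 0 — prev 0 → HIT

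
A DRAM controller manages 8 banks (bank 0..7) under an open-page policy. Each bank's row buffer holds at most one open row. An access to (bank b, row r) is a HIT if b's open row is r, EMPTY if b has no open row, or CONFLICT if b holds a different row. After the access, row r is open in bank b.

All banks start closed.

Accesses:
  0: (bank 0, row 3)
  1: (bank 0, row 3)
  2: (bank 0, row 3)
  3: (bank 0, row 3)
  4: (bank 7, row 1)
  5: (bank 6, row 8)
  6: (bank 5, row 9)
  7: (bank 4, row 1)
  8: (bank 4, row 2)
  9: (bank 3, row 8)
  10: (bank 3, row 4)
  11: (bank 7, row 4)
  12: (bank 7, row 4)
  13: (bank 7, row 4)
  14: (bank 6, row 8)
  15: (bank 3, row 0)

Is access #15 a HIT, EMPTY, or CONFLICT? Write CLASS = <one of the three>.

0: bank 0 row 3 — prev None → EMPTY
1: bank 0 row 3 — prev 3 → HIT
2: bank 0 row 3 — prev 3 → HIT
3: bank 0 row 3 — prev 3 → HIT
4: bank 7 row 1 — prev None → EMPTY
5: bank 6 row 8 — prev None → EMPTY
6: bank 5 row 9 — prev None → EMPTY
7: bank 4 row 1 — prev None → EMPTY
8: bank 4 row 2 — prev 1 → CONFLICT
9: bank 3 row 8 — prev None → EMPTY
10: bank 3 row 4 — prev 8 → CONFLICT
11: bank 7 row 4 — prev 1 → CONFLICT
12: bank 7 row 4 — prev 4 → HIT
13: bank 7 row 4 — prev 4 → HIT
14: bank 6 row 8 — prev 8 → HIT
15: bank 3 row 0 — prev 4 → CONFLICT

CLASS = CONFLICT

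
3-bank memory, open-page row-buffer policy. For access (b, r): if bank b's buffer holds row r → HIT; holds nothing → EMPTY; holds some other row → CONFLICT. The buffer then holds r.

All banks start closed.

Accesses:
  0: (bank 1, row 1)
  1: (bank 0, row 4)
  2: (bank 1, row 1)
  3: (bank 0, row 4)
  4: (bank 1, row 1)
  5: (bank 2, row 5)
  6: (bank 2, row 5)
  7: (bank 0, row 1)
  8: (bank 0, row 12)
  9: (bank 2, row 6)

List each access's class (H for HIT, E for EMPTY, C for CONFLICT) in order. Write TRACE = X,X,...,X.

TRACE = E,E,H,H,H,E,H,C,C,C

step 0: bank1 None->1 [EMPTY]
step 1: bank0 None->4 [EMPTY]
step 2: bank1 1->1 [HIT]
step 3: bank0 4->4 [HIT]
step 4: bank1 1->1 [HIT]
step 5: bank2 None->5 [EMPTY]
step 6: bank2 5->5 [HIT]
step 7: bank0 4->1 [CONFLICT]
step 8: bank0 1->12 [CONFLICT]
step 9: bank2 5->6 [CONFLICT]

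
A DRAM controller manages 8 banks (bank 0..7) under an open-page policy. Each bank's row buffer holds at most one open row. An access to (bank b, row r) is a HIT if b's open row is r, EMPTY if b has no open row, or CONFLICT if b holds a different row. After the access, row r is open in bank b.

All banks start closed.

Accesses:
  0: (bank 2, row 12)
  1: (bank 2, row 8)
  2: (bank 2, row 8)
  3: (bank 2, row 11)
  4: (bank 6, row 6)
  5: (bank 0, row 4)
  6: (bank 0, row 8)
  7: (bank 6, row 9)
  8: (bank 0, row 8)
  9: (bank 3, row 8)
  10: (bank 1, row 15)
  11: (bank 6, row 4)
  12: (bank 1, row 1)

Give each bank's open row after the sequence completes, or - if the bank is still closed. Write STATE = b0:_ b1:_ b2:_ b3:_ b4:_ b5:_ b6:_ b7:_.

#0 (2,12) E
#1 (2,8) C  (was 12)
#2 (2,8) H  (was 8)
#3 (2,11) C  (was 8)
#4 (6,6) E
#5 (0,4) E
#6 (0,8) C  (was 4)
#7 (6,9) C  (was 6)
#8 (0,8) H  (was 8)
#9 (3,8) E
#10 (1,15) E
#11 (6,4) C  (was 9)
#12 (1,1) C  (was 15)

STATE = b0:8 b1:1 b2:11 b3:8 b4:- b5:- b6:4 b7:-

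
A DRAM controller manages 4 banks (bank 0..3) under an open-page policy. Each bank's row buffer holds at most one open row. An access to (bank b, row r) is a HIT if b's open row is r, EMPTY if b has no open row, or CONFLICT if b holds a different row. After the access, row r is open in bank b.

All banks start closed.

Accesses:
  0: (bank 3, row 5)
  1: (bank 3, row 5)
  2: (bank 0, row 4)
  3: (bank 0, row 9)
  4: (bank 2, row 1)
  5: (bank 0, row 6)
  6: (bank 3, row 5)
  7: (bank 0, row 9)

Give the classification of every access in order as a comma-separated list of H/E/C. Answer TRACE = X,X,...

TRACE = E,H,E,C,E,C,H,C

  [0] b3 r5: no row ⇒ E
  [1] b3 r5: had r5 ⇒ H
  [2] b0 r4: no row ⇒ E
  [3] b0 r9: had r4 ⇒ C
  [4] b2 r1: no row ⇒ E
  [5] b0 r6: had r9 ⇒ C
  [6] b3 r5: had r5 ⇒ H
  [7] b0 r9: had r6 ⇒ C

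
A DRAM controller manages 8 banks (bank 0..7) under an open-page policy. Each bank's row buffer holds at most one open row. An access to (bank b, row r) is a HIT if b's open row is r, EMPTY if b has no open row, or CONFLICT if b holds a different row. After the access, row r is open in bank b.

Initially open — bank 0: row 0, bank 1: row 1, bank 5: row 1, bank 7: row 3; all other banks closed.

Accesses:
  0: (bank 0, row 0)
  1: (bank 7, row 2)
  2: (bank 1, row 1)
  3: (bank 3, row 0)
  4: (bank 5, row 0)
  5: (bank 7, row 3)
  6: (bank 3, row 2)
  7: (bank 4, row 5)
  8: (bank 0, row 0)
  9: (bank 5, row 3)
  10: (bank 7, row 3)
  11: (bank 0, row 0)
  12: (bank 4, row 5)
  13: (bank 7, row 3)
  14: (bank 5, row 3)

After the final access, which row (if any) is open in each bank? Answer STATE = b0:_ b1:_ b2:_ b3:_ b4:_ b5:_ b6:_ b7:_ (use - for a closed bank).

STATE = b0:0 b1:1 b2:- b3:2 b4:5 b5:3 b6:- b7:3

step 0: bank0 0->0 [HIT]
step 1: bank7 3->2 [CONFLICT]
step 2: bank1 1->1 [HIT]
step 3: bank3 None->0 [EMPTY]
step 4: bank5 1->0 [CONFLICT]
step 5: bank7 2->3 [CONFLICT]
step 6: bank3 0->2 [CONFLICT]
step 7: bank4 None->5 [EMPTY]
step 8: bank0 0->0 [HIT]
step 9: bank5 0->3 [CONFLICT]
step 10: bank7 3->3 [HIT]
step 11: bank0 0->0 [HIT]
step 12: bank4 5->5 [HIT]
step 13: bank7 3->3 [HIT]
step 14: bank5 3->3 [HIT]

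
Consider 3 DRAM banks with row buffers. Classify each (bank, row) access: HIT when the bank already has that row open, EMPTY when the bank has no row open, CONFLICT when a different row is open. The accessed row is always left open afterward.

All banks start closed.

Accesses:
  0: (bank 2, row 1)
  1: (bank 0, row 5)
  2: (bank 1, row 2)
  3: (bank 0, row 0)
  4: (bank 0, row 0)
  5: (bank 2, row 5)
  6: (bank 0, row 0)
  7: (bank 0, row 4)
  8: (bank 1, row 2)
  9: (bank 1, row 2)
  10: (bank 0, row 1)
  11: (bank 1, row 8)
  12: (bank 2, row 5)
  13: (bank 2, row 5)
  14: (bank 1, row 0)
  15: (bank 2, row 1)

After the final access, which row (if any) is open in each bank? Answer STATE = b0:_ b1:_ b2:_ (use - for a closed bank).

STATE = b0:1 b1:0 b2:1

  [0] b2 r1: no row ⇒ E
  [1] b0 r5: no row ⇒ E
  [2] b1 r2: no row ⇒ E
  [3] b0 r0: had r5 ⇒ C
  [4] b0 r0: had r0 ⇒ H
  [5] b2 r5: had r1 ⇒ C
  [6] b0 r0: had r0 ⇒ H
  [7] b0 r4: had r0 ⇒ C
  [8] b1 r2: had r2 ⇒ H
  [9] b1 r2: had r2 ⇒ H
  [10] b0 r1: had r4 ⇒ C
  [11] b1 r8: had r2 ⇒ C
  [12] b2 r5: had r5 ⇒ H
  [13] b2 r5: had r5 ⇒ H
  [14] b1 r0: had r8 ⇒ C
  [15] b2 r1: had r5 ⇒ C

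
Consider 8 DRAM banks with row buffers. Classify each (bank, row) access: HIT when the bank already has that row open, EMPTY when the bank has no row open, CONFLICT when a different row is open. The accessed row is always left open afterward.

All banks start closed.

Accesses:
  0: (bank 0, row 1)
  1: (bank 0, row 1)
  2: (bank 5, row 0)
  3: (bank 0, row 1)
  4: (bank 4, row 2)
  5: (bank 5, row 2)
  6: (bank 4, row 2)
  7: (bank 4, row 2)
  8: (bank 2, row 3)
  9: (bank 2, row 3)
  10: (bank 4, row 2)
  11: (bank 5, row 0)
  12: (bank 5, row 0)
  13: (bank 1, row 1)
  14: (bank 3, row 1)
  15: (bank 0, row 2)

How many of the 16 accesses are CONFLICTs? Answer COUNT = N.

0: bank 0 row 1 — prev None → EMPTY
1: bank 0 row 1 — prev 1 → HIT
2: bank 5 row 0 — prev None → EMPTY
3: bank 0 row 1 — prev 1 → HIT
4: bank 4 row 2 — prev None → EMPTY
5: bank 5 row 2 — prev 0 → CONFLICT
6: bank 4 row 2 — prev 2 → HIT
7: bank 4 row 2 — prev 2 → HIT
8: bank 2 row 3 — prev None → EMPTY
9: bank 2 row 3 — prev 3 → HIT
10: bank 4 row 2 — prev 2 → HIT
11: bank 5 row 0 — prev 2 → CONFLICT
12: bank 5 row 0 — prev 0 → HIT
13: bank 1 row 1 — prev None → EMPTY
14: bank 3 row 1 — prev None → EMPTY
15: bank 0 row 2 — prev 1 → CONFLICT

COUNT = 3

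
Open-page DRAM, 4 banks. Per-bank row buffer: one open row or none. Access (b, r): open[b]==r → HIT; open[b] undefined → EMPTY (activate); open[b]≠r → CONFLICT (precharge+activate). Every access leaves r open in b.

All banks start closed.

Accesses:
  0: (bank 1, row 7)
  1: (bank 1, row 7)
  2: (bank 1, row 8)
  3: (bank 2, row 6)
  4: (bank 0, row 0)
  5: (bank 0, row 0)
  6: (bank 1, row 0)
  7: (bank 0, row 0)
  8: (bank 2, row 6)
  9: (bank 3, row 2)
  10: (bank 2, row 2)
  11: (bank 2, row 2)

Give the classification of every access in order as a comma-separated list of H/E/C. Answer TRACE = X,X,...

TRACE = E,H,C,E,E,H,C,H,H,E,C,H

0: bank 1 row 7 — prev None → EMPTY
1: bank 1 row 7 — prev 7 → HIT
2: bank 1 row 8 — prev 7 → CONFLICT
3: bank 2 row 6 — prev None → EMPTY
4: bank 0 row 0 — prev None → EMPTY
5: bank 0 row 0 — prev 0 → HIT
6: bank 1 row 0 — prev 8 → CONFLICT
7: bank 0 row 0 — prev 0 → HIT
8: bank 2 row 6 — prev 6 → HIT
9: bank 3 row 2 — prev None → EMPTY
10: bank 2 row 2 — prev 6 → CONFLICT
11: bank 2 row 2 — prev 2 → HIT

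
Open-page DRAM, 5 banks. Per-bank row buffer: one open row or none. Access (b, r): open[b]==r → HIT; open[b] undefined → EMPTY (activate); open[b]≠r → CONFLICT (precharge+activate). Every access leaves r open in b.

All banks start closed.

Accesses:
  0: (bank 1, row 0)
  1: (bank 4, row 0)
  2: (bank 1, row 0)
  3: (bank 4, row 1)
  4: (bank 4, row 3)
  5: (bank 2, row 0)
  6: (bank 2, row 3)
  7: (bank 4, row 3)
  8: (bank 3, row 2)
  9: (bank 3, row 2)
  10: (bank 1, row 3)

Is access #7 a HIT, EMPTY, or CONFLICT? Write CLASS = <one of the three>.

CLASS = HIT

#0 (1,0) E
#1 (4,0) E
#2 (1,0) H  (was 0)
#3 (4,1) C  (was 0)
#4 (4,3) C  (was 1)
#5 (2,0) E
#6 (2,3) C  (was 0)
#7 (4,3) H  (was 3)
#8 (3,2) E
#9 (3,2) H  (was 2)
#10 (1,3) C  (was 0)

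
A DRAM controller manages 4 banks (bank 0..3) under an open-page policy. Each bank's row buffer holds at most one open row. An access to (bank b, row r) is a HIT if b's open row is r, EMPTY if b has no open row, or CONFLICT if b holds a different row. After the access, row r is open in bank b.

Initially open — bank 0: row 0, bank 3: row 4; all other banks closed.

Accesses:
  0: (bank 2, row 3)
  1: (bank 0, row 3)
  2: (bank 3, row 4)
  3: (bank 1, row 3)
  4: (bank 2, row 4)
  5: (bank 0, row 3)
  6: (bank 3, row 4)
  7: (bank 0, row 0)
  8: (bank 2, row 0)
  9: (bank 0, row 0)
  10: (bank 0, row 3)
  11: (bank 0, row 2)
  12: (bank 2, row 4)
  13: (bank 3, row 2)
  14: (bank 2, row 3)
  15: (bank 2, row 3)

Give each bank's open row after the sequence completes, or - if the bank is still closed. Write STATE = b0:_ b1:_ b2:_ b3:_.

  [0] b2 r3: no row ⇒ E
  [1] b0 r3: had r0 ⇒ C
  [2] b3 r4: had r4 ⇒ H
  [3] b1 r3: no row ⇒ E
  [4] b2 r4: had r3 ⇒ C
  [5] b0 r3: had r3 ⇒ H
  [6] b3 r4: had r4 ⇒ H
  [7] b0 r0: had r3 ⇒ C
  [8] b2 r0: had r4 ⇒ C
  [9] b0 r0: had r0 ⇒ H
  [10] b0 r3: had r0 ⇒ C
  [11] b0 r2: had r3 ⇒ C
  [12] b2 r4: had r0 ⇒ C
  [13] b3 r2: had r4 ⇒ C
  [14] b2 r3: had r4 ⇒ C
  [15] b2 r3: had r3 ⇒ H

STATE = b0:2 b1:3 b2:3 b3:2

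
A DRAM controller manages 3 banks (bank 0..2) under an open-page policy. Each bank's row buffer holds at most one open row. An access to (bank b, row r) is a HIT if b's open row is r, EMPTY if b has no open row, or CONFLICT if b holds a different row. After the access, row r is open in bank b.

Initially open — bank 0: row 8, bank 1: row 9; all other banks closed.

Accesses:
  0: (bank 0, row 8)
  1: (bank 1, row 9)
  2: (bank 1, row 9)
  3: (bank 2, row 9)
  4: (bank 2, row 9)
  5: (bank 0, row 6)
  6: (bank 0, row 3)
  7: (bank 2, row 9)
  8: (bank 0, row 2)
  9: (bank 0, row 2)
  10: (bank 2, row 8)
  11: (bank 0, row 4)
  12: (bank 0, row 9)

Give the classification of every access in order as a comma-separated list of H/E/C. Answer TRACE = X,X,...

TRACE = H,H,H,E,H,C,C,H,C,H,C,C,C

#0 (0,8) H  (was 8)
#1 (1,9) H  (was 9)
#2 (1,9) H  (was 9)
#3 (2,9) E
#4 (2,9) H  (was 9)
#5 (0,6) C  (was 8)
#6 (0,3) C  (was 6)
#7 (2,9) H  (was 9)
#8 (0,2) C  (was 3)
#9 (0,2) H  (was 2)
#10 (2,8) C  (was 9)
#11 (0,4) C  (was 2)
#12 (0,9) C  (was 4)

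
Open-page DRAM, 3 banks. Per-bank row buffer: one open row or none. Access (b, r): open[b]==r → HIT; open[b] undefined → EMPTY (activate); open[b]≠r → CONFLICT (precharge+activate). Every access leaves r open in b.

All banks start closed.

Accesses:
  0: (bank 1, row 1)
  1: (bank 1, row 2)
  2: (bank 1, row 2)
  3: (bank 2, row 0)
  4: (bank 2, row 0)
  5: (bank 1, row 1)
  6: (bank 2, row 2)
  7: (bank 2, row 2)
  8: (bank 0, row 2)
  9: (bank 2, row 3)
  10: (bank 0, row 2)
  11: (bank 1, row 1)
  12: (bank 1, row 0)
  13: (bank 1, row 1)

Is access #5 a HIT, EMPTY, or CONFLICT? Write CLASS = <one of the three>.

  [0] b1 r1: no row ⇒ E
  [1] b1 r2: had r1 ⇒ C
  [2] b1 r2: had r2 ⇒ H
  [3] b2 r0: no row ⇒ E
  [4] b2 r0: had r0 ⇒ H
  [5] b1 r1: had r2 ⇒ C
  [6] b2 r2: had r0 ⇒ C
  [7] b2 r2: had r2 ⇒ H
  [8] b0 r2: no row ⇒ E
  [9] b2 r3: had r2 ⇒ C
  [10] b0 r2: had r2 ⇒ H
  [11] b1 r1: had r1 ⇒ H
  [12] b1 r0: had r1 ⇒ C
  [13] b1 r1: had r0 ⇒ C

CLASS = CONFLICT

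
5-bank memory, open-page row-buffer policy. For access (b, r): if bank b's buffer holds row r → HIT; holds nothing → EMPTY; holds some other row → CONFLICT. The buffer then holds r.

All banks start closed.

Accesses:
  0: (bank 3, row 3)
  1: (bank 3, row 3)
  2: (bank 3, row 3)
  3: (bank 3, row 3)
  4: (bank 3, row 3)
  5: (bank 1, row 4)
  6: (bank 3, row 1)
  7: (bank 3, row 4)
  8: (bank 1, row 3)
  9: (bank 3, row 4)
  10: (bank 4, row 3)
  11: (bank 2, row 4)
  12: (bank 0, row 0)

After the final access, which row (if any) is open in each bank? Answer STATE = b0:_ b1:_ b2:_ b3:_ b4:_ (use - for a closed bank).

STATE = b0:0 b1:3 b2:4 b3:4 b4:3

  [0] b3 r3: no row ⇒ E
  [1] b3 r3: had r3 ⇒ H
  [2] b3 r3: had r3 ⇒ H
  [3] b3 r3: had r3 ⇒ H
  [4] b3 r3: had r3 ⇒ H
  [5] b1 r4: no row ⇒ E
  [6] b3 r1: had r3 ⇒ C
  [7] b3 r4: had r1 ⇒ C
  [8] b1 r3: had r4 ⇒ C
  [9] b3 r4: had r4 ⇒ H
  [10] b4 r3: no row ⇒ E
  [11] b2 r4: no row ⇒ E
  [12] b0 r0: no row ⇒ E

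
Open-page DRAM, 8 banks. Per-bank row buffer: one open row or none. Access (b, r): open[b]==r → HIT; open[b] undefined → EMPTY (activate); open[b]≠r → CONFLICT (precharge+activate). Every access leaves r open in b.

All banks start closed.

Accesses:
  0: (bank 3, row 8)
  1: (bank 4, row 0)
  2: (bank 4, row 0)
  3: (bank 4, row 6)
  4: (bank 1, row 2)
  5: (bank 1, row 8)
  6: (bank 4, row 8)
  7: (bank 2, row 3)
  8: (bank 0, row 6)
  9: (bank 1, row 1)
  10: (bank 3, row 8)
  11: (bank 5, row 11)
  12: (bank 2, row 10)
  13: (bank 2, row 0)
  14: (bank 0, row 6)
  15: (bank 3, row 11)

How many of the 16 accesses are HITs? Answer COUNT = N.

step 0: bank3 None->8 [EMPTY]
step 1: bank4 None->0 [EMPTY]
step 2: bank4 0->0 [HIT]
step 3: bank4 0->6 [CONFLICT]
step 4: bank1 None->2 [EMPTY]
step 5: bank1 2->8 [CONFLICT]
step 6: bank4 6->8 [CONFLICT]
step 7: bank2 None->3 [EMPTY]
step 8: bank0 None->6 [EMPTY]
step 9: bank1 8->1 [CONFLICT]
step 10: bank3 8->8 [HIT]
step 11: bank5 None->11 [EMPTY]
step 12: bank2 3->10 [CONFLICT]
step 13: bank2 10->0 [CONFLICT]
step 14: bank0 6->6 [HIT]
step 15: bank3 8->11 [CONFLICT]

COUNT = 3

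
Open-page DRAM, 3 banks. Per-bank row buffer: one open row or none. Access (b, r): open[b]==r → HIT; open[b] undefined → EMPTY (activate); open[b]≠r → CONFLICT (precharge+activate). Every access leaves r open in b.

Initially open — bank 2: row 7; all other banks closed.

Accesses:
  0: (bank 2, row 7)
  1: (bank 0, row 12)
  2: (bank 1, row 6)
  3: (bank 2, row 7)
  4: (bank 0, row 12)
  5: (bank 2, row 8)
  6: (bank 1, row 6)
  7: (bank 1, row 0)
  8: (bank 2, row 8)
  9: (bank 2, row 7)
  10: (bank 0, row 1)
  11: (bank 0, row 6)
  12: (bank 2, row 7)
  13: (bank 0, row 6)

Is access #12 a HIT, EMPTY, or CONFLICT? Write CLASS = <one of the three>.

CLASS = HIT

step 0: bank2 7->7 [HIT]
step 1: bank0 None->12 [EMPTY]
step 2: bank1 None->6 [EMPTY]
step 3: bank2 7->7 [HIT]
step 4: bank0 12->12 [HIT]
step 5: bank2 7->8 [CONFLICT]
step 6: bank1 6->6 [HIT]
step 7: bank1 6->0 [CONFLICT]
step 8: bank2 8->8 [HIT]
step 9: bank2 8->7 [CONFLICT]
step 10: bank0 12->1 [CONFLICT]
step 11: bank0 1->6 [CONFLICT]
step 12: bank2 7->7 [HIT]
step 13: bank0 6->6 [HIT]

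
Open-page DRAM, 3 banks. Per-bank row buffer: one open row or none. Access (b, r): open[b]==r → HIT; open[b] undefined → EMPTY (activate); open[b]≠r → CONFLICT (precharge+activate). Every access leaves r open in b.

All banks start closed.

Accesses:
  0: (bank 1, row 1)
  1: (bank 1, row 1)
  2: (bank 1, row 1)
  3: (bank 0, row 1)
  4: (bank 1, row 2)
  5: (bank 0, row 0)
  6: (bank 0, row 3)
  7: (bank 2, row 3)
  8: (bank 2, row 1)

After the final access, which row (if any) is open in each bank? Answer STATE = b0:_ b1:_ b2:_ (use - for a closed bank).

#0 (1,1) E
#1 (1,1) H  (was 1)
#2 (1,1) H  (was 1)
#3 (0,1) E
#4 (1,2) C  (was 1)
#5 (0,0) C  (was 1)
#6 (0,3) C  (was 0)
#7 (2,3) E
#8 (2,1) C  (was 3)

STATE = b0:3 b1:2 b2:1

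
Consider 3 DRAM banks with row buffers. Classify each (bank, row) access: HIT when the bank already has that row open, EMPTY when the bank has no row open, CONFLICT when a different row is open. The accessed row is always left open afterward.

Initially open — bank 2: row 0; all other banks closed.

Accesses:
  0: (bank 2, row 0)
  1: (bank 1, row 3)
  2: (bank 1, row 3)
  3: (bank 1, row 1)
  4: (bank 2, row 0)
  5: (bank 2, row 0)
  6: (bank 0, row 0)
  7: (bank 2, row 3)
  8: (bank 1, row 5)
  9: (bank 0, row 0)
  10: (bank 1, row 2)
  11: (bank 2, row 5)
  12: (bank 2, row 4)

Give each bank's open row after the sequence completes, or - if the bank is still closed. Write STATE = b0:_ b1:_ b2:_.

STATE = b0:0 b1:2 b2:4

step 0: bank2 0->0 [HIT]
step 1: bank1 None->3 [EMPTY]
step 2: bank1 3->3 [HIT]
step 3: bank1 3->1 [CONFLICT]
step 4: bank2 0->0 [HIT]
step 5: bank2 0->0 [HIT]
step 6: bank0 None->0 [EMPTY]
step 7: bank2 0->3 [CONFLICT]
step 8: bank1 1->5 [CONFLICT]
step 9: bank0 0->0 [HIT]
step 10: bank1 5->2 [CONFLICT]
step 11: bank2 3->5 [CONFLICT]
step 12: bank2 5->4 [CONFLICT]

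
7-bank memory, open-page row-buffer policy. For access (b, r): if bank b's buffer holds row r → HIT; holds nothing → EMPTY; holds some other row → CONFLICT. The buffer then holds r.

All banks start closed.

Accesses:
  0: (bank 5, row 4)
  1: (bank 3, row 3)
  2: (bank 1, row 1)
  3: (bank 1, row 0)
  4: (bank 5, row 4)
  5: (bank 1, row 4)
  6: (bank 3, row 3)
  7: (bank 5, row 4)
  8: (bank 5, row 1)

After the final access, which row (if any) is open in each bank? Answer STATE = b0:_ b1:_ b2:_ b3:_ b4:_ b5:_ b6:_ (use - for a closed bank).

STATE = b0:- b1:4 b2:- b3:3 b4:- b5:1 b6:-

step 0: bank5 None->4 [EMPTY]
step 1: bank3 None->3 [EMPTY]
step 2: bank1 None->1 [EMPTY]
step 3: bank1 1->0 [CONFLICT]
step 4: bank5 4->4 [HIT]
step 5: bank1 0->4 [CONFLICT]
step 6: bank3 3->3 [HIT]
step 7: bank5 4->4 [HIT]
step 8: bank5 4->1 [CONFLICT]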